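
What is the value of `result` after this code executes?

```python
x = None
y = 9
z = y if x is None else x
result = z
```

x = None; y = 9; z = 9; result = 9

9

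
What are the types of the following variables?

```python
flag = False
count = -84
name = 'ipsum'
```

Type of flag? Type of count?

flag is assigned the constant False, which has type bool; count is assigned a bare integer (no decimal point), so it is an int

bool, int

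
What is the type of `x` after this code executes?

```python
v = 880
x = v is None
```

'is' comparison returns bool

bool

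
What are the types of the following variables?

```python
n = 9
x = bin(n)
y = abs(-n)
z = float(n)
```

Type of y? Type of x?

abs() of int returns int; bin() returns str

int, str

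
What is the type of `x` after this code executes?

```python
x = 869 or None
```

'or' returns first truthy value

int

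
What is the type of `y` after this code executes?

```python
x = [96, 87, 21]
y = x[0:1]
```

Slicing a list returns a list

list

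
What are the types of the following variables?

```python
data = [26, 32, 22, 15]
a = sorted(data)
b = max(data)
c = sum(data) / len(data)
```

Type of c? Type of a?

int / int = float; sorted() returns list

float, list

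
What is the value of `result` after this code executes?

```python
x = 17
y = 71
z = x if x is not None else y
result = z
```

x = 17; y = 71; z = 17; result = 17

17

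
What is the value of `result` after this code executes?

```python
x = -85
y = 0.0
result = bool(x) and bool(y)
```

x = -85; y = 0.0; result = False

False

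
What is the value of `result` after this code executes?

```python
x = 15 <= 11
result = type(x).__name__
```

x is bool; result = 'bool'

'bool'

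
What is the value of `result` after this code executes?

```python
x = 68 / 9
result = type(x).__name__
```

x is float; result = 'float'

'float'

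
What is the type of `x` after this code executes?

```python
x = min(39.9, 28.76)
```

min() of floats returns float

float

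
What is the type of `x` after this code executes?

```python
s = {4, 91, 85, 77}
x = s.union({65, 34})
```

set.union() returns a new set

set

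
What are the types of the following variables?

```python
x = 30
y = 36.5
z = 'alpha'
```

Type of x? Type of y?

x is assigned a bare integer (no decimal point), so it is an int; y is assigned a number with a decimal point, so it is a float

int, float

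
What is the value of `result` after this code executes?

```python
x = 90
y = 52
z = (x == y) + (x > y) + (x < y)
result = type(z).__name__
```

x is int; y is int; z is int; result = 'int'

'int'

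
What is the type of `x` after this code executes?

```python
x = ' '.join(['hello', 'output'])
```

str.join() returns str

str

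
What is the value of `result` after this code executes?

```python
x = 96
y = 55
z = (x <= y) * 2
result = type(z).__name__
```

x is int; y is int; z is int; result = 'int'

'int'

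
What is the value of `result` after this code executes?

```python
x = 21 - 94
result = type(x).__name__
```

x is int; result = 'int'

'int'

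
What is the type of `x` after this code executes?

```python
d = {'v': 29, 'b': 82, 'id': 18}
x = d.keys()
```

.keys() returns dict_keys view

dict_keys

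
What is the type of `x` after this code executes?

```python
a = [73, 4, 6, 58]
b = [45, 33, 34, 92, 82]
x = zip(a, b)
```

zip() returns a zip object

zip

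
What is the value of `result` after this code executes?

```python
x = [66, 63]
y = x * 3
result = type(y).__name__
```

x is list; y is list; result = 'list'

'list'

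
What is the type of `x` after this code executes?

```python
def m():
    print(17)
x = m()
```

Function without return returns None

NoneType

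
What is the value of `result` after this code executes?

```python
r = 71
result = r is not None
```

r = 71; result = True

True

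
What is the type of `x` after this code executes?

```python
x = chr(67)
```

chr() returns str (single char)

str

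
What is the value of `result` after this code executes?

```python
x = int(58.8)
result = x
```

x = 58; result = 58

58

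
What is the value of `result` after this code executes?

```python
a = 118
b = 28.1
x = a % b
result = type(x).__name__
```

a is int; b is float; x is float; result = 'float'

'float'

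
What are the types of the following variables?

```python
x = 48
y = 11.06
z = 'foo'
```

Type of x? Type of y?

x is assigned a bare integer (no decimal point), so it is an int; y is assigned a number with a decimal point, so it is a float

int, float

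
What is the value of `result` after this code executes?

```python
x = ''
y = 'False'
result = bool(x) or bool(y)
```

x = ''; y = 'False'; result = True

True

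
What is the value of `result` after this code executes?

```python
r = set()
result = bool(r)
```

r = set(); result = False

False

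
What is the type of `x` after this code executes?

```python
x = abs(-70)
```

abs() of int returns int

int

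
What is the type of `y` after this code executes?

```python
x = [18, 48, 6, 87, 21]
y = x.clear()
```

list.clear() returns None

NoneType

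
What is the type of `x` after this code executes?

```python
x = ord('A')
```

ord() returns int (code point)

int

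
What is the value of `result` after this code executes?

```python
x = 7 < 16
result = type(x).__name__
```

x is bool; result = 'bool'

'bool'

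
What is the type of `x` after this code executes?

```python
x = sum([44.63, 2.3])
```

sum() of floats returns float

float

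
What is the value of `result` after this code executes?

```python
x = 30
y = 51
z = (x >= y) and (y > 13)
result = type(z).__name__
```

x is int; y is int; z is bool; result = 'bool'

'bool'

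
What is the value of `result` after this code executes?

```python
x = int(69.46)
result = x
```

x = 69; result = 69

69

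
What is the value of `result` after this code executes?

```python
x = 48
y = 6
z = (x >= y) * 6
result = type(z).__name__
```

x is int; y is int; z is int; result = 'int'

'int'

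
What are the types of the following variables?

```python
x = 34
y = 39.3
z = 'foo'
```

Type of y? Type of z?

y is assigned a number with a decimal point, so it is a float; z is assigned a quoted string literal, so it is a str

float, str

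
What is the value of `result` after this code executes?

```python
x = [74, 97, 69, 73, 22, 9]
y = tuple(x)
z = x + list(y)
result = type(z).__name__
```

x is list; y is tuple; z is list; result = 'list'

'list'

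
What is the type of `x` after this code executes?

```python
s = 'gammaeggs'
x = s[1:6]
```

Slicing a str returns str

str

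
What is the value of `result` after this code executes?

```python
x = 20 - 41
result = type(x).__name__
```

x is int; result = 'int'

'int'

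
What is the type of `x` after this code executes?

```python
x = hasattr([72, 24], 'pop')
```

hasattr() returns bool

bool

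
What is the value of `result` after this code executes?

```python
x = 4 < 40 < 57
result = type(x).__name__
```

x is bool; result = 'bool'

'bool'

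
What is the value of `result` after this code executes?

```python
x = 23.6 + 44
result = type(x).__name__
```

x is float; result = 'float'

'float'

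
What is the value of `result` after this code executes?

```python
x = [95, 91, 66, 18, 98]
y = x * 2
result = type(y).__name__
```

x is list; y is list; result = 'list'

'list'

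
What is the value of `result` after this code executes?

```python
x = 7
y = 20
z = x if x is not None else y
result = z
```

x = 7; y = 20; z = 7; result = 7

7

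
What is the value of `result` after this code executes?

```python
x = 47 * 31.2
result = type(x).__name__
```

x is float; result = 'float'

'float'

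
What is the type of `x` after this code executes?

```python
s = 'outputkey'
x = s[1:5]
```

Slicing a str returns str

str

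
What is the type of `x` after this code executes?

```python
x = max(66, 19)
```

max() of ints returns int

int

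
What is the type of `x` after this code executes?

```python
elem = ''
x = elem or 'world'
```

'or' returns first truthy value (str)

str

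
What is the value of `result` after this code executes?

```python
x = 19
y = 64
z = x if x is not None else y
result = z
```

x = 19; y = 64; z = 19; result = 19

19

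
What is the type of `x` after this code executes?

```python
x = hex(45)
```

hex() returns str representation

str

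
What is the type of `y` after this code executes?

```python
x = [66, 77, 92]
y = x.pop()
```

list.pop() returns the popped element

int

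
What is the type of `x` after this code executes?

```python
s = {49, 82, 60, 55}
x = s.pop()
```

Popping from set[int] returns int

int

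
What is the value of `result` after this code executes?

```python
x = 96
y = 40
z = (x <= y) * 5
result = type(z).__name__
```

x is int; y is int; z is int; result = 'int'

'int'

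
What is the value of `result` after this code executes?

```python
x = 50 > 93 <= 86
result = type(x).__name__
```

x is bool; result = 'bool'

'bool'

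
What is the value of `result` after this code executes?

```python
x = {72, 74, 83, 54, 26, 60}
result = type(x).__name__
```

x is set; result = 'set'

'set'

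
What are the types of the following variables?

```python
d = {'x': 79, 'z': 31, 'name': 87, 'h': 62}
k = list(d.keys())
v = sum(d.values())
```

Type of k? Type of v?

list() converts to list; sum of ints is int

list, int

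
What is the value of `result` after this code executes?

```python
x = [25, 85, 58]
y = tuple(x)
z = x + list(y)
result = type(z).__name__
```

x is list; y is tuple; z is list; result = 'list'

'list'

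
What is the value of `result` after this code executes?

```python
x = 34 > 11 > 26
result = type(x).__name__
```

x is bool; result = 'bool'

'bool'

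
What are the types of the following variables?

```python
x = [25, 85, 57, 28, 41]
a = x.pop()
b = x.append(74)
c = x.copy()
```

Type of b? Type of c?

append() returns None; copy() returns list

NoneType, list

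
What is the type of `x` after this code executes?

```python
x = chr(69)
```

chr() returns str (single char)

str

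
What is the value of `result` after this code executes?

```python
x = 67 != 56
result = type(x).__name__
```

x is bool; result = 'bool'

'bool'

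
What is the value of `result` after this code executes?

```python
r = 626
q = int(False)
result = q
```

r = 626; q = 0; result = 0

0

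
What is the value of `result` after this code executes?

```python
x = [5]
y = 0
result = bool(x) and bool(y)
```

x = [5]; y = 0; result = False

False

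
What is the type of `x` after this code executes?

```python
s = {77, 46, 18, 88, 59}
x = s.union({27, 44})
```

set.union() returns a new set

set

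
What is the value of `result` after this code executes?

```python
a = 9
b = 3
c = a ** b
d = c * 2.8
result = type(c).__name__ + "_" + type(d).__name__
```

a is int; b is int; c is int; d is float; result = 'int_float'

'int_float'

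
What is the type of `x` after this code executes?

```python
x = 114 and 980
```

'and' with truthy values returns last operand (int)

int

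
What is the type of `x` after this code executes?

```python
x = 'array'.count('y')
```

str.count() returns int

int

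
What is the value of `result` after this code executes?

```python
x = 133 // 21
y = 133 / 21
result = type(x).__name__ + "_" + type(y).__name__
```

x is int; y is float; result = 'int_float'

'int_float'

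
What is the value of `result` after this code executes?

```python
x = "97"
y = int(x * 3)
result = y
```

x = '97'; y = 979797; result = 979797

979797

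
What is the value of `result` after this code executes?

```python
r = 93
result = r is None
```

r = 93; result = False

False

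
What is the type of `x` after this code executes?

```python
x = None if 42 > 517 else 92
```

42 > 517 is False, so the else branch is taken

int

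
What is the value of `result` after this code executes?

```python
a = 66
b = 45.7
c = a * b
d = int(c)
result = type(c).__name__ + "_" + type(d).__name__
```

a is int; b is float; c is float; d is int; result = 'float_int'

'float_int'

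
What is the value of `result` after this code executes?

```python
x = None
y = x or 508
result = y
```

x = None; y = 508; result = 508

508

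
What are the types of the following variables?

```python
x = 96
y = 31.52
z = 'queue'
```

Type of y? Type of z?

y is assigned a number with a decimal point, so it is a float; z is assigned a quoted string literal, so it is a str

float, str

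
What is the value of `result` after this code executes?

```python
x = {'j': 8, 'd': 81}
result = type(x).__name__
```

x is dict; result = 'dict'

'dict'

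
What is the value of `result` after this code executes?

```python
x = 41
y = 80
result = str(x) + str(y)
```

x = 41; y = 80; result = '4180'

'4180'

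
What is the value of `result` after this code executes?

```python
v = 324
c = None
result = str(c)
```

v = 324; c = None; result = 'None'

'None'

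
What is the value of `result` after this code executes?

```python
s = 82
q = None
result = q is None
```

s = 82; q = None; result = True

True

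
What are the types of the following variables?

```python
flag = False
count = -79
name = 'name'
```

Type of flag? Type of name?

flag is assigned the constant False, which has type bool; name is assigned a quoted string literal, so it is a str

bool, str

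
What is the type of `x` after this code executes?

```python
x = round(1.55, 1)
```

round() with decimal places returns float

float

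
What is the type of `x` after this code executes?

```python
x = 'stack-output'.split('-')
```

str.split() returns list

list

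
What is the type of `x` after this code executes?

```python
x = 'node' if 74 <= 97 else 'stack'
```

Both branches of conditional are str

str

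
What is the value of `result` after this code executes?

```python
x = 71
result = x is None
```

x = 71; result = False

False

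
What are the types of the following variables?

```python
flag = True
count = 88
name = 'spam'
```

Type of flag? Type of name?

flag is assigned the constant True, which has type bool; name is assigned a quoted string literal, so it is a str

bool, str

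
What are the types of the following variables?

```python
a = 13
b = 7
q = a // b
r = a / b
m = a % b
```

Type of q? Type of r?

// returns int; / returns float

int, float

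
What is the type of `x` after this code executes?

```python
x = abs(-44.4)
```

abs() of float returns float

float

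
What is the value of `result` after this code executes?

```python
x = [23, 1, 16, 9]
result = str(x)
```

x = [23, 1, 16, 9]; result = '[23, 1, 16, 9]'

'[23, 1, 16, 9]'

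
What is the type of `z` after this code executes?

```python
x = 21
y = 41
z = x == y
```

Equality comparison returns bool

bool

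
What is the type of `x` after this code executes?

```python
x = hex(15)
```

hex() returns str representation

str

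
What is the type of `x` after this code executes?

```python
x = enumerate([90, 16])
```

enumerate() returns an enumerate object

enumerate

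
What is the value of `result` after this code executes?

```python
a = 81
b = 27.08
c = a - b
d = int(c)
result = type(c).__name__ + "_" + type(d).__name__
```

a is int; b is float; c is float; d is int; result = 'float_int'

'float_int'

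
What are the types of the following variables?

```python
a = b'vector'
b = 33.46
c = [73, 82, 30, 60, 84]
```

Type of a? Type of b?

a is assigned a bytes literal (b'...' prefix); b is assigned a number with a decimal point, so it is a float

bytes, float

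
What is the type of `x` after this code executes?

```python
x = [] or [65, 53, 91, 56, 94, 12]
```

'or' returns first truthy value (list)

list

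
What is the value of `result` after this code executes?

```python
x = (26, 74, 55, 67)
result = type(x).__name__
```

x is tuple; result = 'tuple'

'tuple'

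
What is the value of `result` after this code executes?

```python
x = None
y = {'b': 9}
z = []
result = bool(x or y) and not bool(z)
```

x = None; y = {'b': 9}; z = []; result = True

True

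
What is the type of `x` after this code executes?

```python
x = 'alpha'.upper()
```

str.upper() returns str

str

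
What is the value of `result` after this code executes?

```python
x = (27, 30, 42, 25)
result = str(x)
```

x = (27, 30, 42, 25); result = '(27, 30, 42, 25)'

'(27, 30, 42, 25)'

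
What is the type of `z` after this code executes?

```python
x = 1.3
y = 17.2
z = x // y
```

float // float = float

float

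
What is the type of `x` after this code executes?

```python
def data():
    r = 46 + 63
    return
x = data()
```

Bare return returns None

NoneType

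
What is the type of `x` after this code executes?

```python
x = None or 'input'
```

'or' with None returns the other truthy value (str)

str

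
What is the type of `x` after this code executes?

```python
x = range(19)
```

range() returns a range object

range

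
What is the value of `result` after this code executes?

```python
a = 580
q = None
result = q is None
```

a = 580; q = None; result = True

True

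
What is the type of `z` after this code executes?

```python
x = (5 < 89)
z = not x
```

'not' returns bool

bool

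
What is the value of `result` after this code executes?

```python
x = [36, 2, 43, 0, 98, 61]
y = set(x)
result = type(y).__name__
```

x is list; y is set; result = 'set'

'set'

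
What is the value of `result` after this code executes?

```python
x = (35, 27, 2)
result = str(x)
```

x = (35, 27, 2); result = '(35, 27, 2)'

'(35, 27, 2)'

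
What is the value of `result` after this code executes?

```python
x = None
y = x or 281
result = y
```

x = None; y = 281; result = 281

281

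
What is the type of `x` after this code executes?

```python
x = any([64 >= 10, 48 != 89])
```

any() returns bool

bool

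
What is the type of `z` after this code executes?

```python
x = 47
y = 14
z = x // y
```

int // int = int

int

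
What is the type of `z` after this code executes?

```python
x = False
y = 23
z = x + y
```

bool + int = int (bool is subclass of int)

int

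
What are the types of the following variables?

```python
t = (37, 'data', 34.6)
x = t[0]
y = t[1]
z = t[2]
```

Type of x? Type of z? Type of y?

tuple[0] is int; tuple[2] is float; tuple[1] is str

int, float, str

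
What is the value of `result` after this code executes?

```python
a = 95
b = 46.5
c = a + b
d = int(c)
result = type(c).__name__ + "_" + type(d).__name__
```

a is int; b is float; c is float; d is int; result = 'float_int'

'float_int'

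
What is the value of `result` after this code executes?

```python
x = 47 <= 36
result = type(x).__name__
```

x is bool; result = 'bool'

'bool'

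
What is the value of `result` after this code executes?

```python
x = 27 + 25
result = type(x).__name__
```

x is int; result = 'int'

'int'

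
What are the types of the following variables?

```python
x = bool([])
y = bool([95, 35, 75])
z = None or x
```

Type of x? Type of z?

bool() returns bool; None or bool returns the bool

bool, bool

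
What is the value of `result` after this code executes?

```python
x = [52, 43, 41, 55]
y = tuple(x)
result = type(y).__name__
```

x is list; y is tuple; result = 'tuple'

'tuple'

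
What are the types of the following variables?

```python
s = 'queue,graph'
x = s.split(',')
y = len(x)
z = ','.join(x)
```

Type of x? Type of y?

str.split() returns list; len() returns int

list, int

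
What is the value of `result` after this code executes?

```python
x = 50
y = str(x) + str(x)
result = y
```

x = 50; y = '5050'; result = '5050'

'5050'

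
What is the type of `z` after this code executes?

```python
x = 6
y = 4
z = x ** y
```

positive int ** positive int = int

int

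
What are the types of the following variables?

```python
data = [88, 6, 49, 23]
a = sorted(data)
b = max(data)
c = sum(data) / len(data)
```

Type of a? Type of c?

sorted() returns list; int / int = float

list, float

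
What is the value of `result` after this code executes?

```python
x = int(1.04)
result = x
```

x = 1; result = 1

1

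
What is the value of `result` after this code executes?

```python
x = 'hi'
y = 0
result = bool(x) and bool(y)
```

x = 'hi'; y = 0; result = False

False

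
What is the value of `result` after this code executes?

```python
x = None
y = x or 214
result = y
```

x = None; y = 214; result = 214

214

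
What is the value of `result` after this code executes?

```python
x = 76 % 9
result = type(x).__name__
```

x is int; result = 'int'

'int'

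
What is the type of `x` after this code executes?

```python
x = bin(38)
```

bin() returns str representation

str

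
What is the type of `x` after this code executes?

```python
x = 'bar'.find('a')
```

str.find() returns int index

int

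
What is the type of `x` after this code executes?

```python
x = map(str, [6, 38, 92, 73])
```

map() returns a map object

map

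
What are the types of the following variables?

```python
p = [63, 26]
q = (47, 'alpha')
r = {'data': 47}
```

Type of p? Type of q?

p is assigned a list literal (square brackets); q is assigned a tuple (parenthesized, comma-separated values)

list, tuple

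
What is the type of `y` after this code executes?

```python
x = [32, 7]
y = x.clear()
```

list.clear() returns None

NoneType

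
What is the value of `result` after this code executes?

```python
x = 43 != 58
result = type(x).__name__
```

x is bool; result = 'bool'

'bool'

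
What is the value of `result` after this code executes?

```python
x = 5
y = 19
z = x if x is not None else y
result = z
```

x = 5; y = 19; z = 5; result = 5

5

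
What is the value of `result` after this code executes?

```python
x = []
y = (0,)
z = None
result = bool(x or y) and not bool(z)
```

x = []; y = (0,); z = None; result = True

True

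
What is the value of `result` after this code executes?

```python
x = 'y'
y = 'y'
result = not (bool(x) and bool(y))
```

x = 'y'; y = 'y'; result = False

False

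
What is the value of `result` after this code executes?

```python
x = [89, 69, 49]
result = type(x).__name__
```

x is list; result = 'list'

'list'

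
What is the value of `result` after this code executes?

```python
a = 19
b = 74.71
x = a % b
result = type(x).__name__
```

a is int; b is float; x is float; result = 'float'

'float'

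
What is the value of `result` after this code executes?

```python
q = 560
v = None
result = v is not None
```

q = 560; v = None; result = False

False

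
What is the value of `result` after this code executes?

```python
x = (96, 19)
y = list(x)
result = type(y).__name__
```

x is tuple; y is list; result = 'list'

'list'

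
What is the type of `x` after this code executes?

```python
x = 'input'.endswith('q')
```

str.endswith() returns bool

bool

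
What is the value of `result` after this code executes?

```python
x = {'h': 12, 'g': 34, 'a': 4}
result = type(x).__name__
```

x is dict; result = 'dict'

'dict'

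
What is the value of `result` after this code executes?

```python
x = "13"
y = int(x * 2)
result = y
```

x = '13'; y = 1313; result = 1313

1313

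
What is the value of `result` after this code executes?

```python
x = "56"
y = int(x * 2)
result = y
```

x = '56'; y = 5656; result = 5656

5656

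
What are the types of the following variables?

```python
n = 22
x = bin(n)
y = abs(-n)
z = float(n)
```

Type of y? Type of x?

abs() of int returns int; bin() returns str

int, str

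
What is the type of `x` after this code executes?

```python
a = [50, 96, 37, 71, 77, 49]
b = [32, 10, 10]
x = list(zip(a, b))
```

list(zip()) returns a list of tuples

list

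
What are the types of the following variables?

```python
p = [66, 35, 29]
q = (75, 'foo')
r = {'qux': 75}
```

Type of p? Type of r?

p is assigned a list literal (square brackets); r is assigned a dict literal ({key: value})

list, dict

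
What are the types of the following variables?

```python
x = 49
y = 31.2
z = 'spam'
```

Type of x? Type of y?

x is assigned a bare integer (no decimal point), so it is an int; y is assigned a number with a decimal point, so it is a float

int, float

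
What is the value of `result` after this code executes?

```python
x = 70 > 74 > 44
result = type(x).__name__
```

x is bool; result = 'bool'

'bool'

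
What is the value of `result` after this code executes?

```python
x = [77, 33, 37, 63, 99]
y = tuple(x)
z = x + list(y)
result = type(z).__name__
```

x is list; y is tuple; z is list; result = 'list'

'list'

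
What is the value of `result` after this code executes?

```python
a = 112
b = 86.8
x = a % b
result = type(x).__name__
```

a is int; b is float; x is float; result = 'float'

'float'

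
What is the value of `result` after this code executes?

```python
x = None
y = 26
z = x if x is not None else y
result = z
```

x = None; y = 26; z = 26; result = 26

26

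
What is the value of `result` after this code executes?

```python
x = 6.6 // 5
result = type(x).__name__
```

x is float; result = 'float'

'float'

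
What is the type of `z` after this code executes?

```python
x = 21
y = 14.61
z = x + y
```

int + float = float

float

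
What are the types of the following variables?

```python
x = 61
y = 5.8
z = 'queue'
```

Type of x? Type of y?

x is assigned a bare integer (no decimal point), so it is an int; y is assigned a number with a decimal point, so it is a float

int, float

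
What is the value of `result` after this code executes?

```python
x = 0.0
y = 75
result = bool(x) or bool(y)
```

x = 0.0; y = 75; result = True

True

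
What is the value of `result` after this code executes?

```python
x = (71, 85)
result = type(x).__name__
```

x is tuple; result = 'tuple'

'tuple'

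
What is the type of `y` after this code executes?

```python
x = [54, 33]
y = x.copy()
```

list.copy() returns list

list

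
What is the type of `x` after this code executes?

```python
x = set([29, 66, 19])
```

set() constructor returns set

set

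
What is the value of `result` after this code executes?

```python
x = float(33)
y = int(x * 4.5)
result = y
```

x = 33.0; y = 148; result = 148

148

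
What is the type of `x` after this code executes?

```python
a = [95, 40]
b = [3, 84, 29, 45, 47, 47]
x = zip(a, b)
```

zip() returns a zip object

zip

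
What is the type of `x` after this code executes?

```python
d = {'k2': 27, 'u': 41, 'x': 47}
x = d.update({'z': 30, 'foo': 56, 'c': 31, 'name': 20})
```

dict.update() returns None

NoneType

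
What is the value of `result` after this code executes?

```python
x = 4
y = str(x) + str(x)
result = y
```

x = 4; y = '44'; result = '44'

'44'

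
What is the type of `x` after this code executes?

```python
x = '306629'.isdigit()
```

str.isdigit() returns bool

bool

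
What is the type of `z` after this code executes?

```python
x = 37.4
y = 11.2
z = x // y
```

float // float = float

float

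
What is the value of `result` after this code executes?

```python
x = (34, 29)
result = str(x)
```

x = (34, 29); result = '(34, 29)'

'(34, 29)'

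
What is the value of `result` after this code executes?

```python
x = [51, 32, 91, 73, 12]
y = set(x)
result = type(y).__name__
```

x is list; y is set; result = 'set'

'set'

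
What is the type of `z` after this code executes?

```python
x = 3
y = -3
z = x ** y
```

int ** negative = float

float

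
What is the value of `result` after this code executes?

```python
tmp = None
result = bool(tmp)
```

tmp = None; result = False

False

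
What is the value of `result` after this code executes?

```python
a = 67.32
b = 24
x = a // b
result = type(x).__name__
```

a is float; b is int; x is float; result = 'float'

'float'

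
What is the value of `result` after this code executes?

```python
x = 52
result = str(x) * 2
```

x = 52; result = '5252'

'5252'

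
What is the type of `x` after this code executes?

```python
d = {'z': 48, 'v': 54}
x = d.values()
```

.values() returns dict_values view

dict_values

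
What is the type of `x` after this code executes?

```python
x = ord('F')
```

ord() returns int (code point)

int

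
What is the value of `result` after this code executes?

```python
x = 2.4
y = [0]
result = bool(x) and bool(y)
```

x = 2.4; y = [0]; result = True

True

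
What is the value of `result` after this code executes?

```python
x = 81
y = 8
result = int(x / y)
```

x = 81; y = 8; result = 10

10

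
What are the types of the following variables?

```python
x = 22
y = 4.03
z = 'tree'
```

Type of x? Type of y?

x is assigned a bare integer (no decimal point), so it is an int; y is assigned a number with a decimal point, so it is a float

int, float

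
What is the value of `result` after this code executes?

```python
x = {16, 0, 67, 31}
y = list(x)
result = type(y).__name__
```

x is set; y is list; result = 'list'

'list'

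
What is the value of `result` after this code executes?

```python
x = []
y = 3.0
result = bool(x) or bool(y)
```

x = []; y = 3.0; result = True

True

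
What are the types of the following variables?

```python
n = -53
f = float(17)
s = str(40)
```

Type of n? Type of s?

n is assigned a bare integer (no decimal point), so it is an int; s is assigned the result of calling str(), which returns a str

int, str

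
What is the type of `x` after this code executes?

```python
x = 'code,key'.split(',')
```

str.split() returns list

list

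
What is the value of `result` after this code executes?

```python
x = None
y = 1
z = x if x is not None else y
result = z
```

x = None; y = 1; z = 1; result = 1

1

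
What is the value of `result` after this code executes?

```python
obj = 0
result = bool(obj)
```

obj = 0; result = False

False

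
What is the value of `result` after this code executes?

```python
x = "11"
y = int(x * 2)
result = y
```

x = '11'; y = 1111; result = 1111

1111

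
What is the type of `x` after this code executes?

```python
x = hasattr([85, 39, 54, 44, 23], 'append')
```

hasattr() returns bool

bool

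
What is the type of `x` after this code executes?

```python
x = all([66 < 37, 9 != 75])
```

all() returns bool

bool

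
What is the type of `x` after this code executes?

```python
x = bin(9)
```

bin() returns str representation

str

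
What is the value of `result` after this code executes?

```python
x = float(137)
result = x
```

x = 137.0; result = 137.0

137.0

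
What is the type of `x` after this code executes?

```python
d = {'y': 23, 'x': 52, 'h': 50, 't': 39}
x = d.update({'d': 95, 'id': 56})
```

dict.update() returns None

NoneType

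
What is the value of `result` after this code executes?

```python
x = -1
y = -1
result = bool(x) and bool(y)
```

x = -1; y = -1; result = True

True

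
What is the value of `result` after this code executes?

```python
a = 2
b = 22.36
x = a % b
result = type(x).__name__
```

a is int; b is float; x is float; result = 'float'

'float'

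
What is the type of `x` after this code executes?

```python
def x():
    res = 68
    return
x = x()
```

Bare return returns None

NoneType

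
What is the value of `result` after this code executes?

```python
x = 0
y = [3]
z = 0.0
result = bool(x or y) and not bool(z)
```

x = 0; y = [3]; z = 0.0; result = True

True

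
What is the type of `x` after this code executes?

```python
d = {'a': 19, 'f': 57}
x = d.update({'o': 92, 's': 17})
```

dict.update() returns None

NoneType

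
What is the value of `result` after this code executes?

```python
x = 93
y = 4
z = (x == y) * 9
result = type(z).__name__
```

x is int; y is int; z is int; result = 'int'

'int'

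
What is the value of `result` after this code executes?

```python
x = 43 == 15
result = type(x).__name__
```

x is bool; result = 'bool'

'bool'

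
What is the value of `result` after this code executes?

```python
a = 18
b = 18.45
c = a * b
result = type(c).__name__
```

a is int; b is float; c is float; result = 'float'

'float'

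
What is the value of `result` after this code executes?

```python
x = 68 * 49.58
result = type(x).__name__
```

x is float; result = 'float'

'float'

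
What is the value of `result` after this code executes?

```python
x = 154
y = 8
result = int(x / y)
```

x = 154; y = 8; result = 19

19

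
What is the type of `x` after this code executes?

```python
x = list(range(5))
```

list(range()) returns list

list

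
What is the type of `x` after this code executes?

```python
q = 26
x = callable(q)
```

callable() returns bool

bool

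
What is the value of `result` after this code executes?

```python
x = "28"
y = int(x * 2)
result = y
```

x = '28'; y = 2828; result = 2828

2828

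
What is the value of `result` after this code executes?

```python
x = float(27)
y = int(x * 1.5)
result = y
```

x = 27.0; y = 40; result = 40

40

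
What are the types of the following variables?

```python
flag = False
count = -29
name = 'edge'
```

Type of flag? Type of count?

flag is assigned the constant False, which has type bool; count is assigned a bare integer (no decimal point), so it is an int

bool, int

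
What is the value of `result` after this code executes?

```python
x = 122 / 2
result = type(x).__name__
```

x is float; result = 'float'

'float'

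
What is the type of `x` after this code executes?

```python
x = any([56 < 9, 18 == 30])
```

any() returns bool

bool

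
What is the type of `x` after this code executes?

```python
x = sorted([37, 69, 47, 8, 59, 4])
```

sorted() always returns list

list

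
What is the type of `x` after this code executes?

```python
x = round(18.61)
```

round() with no decimal places returns int

int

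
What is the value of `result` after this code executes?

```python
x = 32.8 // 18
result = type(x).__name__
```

x is float; result = 'float'

'float'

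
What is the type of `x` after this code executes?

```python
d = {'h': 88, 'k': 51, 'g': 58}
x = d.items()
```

dict.items() returns dict_items view

dict_items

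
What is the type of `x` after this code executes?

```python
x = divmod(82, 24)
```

divmod() returns tuple of (quotient, remainder)

tuple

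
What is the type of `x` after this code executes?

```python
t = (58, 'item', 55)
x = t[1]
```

Index 1 of tuple is a str literal

str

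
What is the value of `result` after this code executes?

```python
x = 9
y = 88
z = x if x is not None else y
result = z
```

x = 9; y = 88; z = 9; result = 9

9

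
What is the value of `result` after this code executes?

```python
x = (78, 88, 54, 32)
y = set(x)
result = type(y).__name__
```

x is tuple; y is set; result = 'set'

'set'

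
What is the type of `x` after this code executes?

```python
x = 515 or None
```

'or' returns first truthy value

int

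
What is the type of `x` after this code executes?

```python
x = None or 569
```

'or' with None returns the other truthy value

int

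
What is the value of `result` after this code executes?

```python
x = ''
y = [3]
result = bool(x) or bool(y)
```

x = ''; y = [3]; result = True

True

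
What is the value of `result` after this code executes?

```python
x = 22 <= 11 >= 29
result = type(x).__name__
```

x is bool; result = 'bool'

'bool'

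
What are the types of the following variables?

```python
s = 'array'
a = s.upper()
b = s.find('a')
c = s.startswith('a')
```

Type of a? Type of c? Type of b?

upper() returns str; startswith() returns bool; find() returns int

str, bool, int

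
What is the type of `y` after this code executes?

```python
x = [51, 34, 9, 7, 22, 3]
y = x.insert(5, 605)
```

list.insert() returns None

NoneType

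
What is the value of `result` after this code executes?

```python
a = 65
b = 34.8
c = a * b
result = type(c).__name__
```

a is int; b is float; c is float; result = 'float'

'float'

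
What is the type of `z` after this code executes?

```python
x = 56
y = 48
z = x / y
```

int / int = float

float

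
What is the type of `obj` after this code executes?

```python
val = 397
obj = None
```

None has type NoneType

NoneType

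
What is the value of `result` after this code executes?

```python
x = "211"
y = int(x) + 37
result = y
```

x = '211'; y = 248; result = 248

248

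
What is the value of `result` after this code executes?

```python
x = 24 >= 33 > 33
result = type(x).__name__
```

x is bool; result = 'bool'

'bool'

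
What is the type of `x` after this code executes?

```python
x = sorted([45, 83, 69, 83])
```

sorted() always returns list

list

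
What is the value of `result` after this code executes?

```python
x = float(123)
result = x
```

x = 123.0; result = 123.0

123.0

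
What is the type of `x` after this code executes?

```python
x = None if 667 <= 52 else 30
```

667 <= 52 is False, so the else branch is taken

int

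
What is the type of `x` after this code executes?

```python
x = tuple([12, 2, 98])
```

tuple() constructor returns tuple

tuple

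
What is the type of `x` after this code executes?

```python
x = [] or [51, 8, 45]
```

'or' returns first truthy value (list)

list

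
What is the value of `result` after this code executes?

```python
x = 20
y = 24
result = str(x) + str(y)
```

x = 20; y = 24; result = '2024'

'2024'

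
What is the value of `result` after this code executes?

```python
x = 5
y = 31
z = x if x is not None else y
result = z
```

x = 5; y = 31; z = 5; result = 5

5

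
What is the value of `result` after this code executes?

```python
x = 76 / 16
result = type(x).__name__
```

x is float; result = 'float'

'float'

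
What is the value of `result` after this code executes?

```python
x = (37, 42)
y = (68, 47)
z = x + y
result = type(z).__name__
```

x is tuple; y is tuple; z is tuple; result = 'tuple'

'tuple'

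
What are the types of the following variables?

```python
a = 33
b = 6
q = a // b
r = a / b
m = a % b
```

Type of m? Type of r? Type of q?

% of ints returns int; / returns float; // returns int

int, float, int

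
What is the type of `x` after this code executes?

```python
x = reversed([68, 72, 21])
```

reversed() on a list returns list_reverseiterator

list_reverseiterator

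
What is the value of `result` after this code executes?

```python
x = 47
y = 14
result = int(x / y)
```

x = 47; y = 14; result = 3

3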